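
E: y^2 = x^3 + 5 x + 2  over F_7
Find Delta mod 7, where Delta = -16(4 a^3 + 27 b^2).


4 a^3 + 27 b^2 = 4*5^3 + 27*2^2 = 500 + 108 = 608
Delta = -16 * (608) = -9728
Delta mod 7 = 2

Delta = 2 (mod 7)


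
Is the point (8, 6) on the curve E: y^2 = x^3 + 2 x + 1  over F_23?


Check whether y^2 = x^3 + 2 x + 1 (mod 23) for (x, y) = (8, 6).
LHS: y^2 = 6^2 mod 23 = 13
RHS: x^3 + 2 x + 1 = 8^3 + 2*8 + 1 mod 23 = 0
LHS != RHS

No, not on the curve


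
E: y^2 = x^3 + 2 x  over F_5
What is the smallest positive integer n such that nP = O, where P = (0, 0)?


Compute successive multiples of P until we hit O:
  1P = (0, 0)
  2P = O

ord(P) = 2


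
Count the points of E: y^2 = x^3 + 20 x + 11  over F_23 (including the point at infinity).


For each x in F_23, count y with y^2 = x^3 + 20 x + 11 mod 23:
  x = 1: RHS = 9, y in [3, 20]  -> 2 point(s)
  x = 2: RHS = 13, y in [6, 17]  -> 2 point(s)
  x = 3: RHS = 6, y in [11, 12]  -> 2 point(s)
  x = 5: RHS = 6, y in [11, 12]  -> 2 point(s)
  x = 6: RHS = 2, y in [5, 18]  -> 2 point(s)
  x = 8: RHS = 16, y in [4, 19]  -> 2 point(s)
  x = 9: RHS = 0, y in [0]  -> 1 point(s)
  x = 12: RHS = 1, y in [1, 22]  -> 2 point(s)
  x = 15: RHS = 6, y in [11, 12]  -> 2 point(s)
  x = 18: RHS = 16, y in [4, 19]  -> 2 point(s)
  x = 20: RHS = 16, y in [4, 19]  -> 2 point(s)
  x = 21: RHS = 9, y in [3, 20]  -> 2 point(s)
  x = 22: RHS = 13, y in [6, 17]  -> 2 point(s)
Affine points: 25. Add the point at infinity: total = 26.

#E(F_23) = 26


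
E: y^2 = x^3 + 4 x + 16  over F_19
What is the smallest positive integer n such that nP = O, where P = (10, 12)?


Compute successive multiples of P until we hit O:
  1P = (10, 12)
  2P = (18, 7)
  3P = (0, 15)
  4P = (7, 8)
  5P = (8, 16)
  6P = (5, 16)
  7P = (13, 17)
  8P = (3, 6)
  ... (continuing to 28P)
  28P = O

ord(P) = 28


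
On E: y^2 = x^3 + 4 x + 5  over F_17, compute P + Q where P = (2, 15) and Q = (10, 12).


P != Q, so use the chord formula.
s = (y2 - y1) / (x2 - x1) = (14) / (8) mod 17 = 6
x3 = s^2 - x1 - x2 mod 17 = 6^2 - 2 - 10 = 7
y3 = s (x1 - x3) - y1 mod 17 = 6 * (2 - 7) - 15 = 6

P + Q = (7, 6)


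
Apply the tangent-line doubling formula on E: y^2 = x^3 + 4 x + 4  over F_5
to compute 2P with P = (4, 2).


Doubling: s = (3 x1^2 + a) / (2 y1)
s = (3*4^2 + 4) / (2*2) mod 5 = 3
x3 = s^2 - 2 x1 mod 5 = 3^2 - 2*4 = 1
y3 = s (x1 - x3) - y1 mod 5 = 3 * (4 - 1) - 2 = 2

2P = (1, 2)


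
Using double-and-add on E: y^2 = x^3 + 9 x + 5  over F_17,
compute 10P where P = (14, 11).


k = 10 = 1010_2 (binary, LSB first: 0101)
Double-and-add from P = (14, 11):
  bit 0 = 0: acc unchanged = O
  bit 1 = 1: acc = O + (15, 9) = (15, 9)
  bit 2 = 0: acc unchanged = (15, 9)
  bit 3 = 1: acc = (15, 9) + (9, 4) = (14, 6)

10P = (14, 6)


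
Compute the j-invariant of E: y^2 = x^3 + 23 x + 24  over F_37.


Delta = -16(4 a^3 + 27 b^2) mod 37 = 7
-1728 * (4 a)^3 = -1728 * (4*23)^3 mod 37 = 31
j = 31 * 7^(-1) mod 37 = 15

j = 15 (mod 37)


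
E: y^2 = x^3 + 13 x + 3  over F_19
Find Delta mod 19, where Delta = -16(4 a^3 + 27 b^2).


4 a^3 + 27 b^2 = 4*13^3 + 27*3^2 = 8788 + 243 = 9031
Delta = -16 * (9031) = -144496
Delta mod 19 = 18

Delta = 18 (mod 19)


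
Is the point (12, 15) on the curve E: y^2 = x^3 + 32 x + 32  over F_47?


Check whether y^2 = x^3 + 32 x + 32 (mod 47) for (x, y) = (12, 15).
LHS: y^2 = 15^2 mod 47 = 37
RHS: x^3 + 32 x + 32 = 12^3 + 32*12 + 32 mod 47 = 29
LHS != RHS

No, not on the curve


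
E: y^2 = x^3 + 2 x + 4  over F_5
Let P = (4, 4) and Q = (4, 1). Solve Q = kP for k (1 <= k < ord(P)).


Enumerate multiples of P until we hit Q = (4, 1):
  1P = (4, 4)
  2P = (2, 1)
  3P = (0, 2)
  4P = (0, 3)
  5P = (2, 4)
  6P = (4, 1)
Match found at i = 6.

k = 6


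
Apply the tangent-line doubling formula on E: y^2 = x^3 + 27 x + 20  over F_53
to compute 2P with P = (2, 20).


Doubling: s = (3 x1^2 + a) / (2 y1)
s = (3*2^2 + 27) / (2*20) mod 53 = 50
x3 = s^2 - 2 x1 mod 53 = 50^2 - 2*2 = 5
y3 = s (x1 - x3) - y1 mod 53 = 50 * (2 - 5) - 20 = 42

2P = (5, 42)


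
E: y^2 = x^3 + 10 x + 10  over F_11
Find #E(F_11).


For each x in F_11, count y with y^2 = x^3 + 10 x + 10 mod 11:
  x = 2: RHS = 5, y in [4, 7]  -> 2 point(s)
  x = 3: RHS = 1, y in [1, 10]  -> 2 point(s)
  x = 4: RHS = 4, y in [2, 9]  -> 2 point(s)
  x = 5: RHS = 9, y in [3, 8]  -> 2 point(s)
  x = 6: RHS = 0, y in [0]  -> 1 point(s)
  x = 7: RHS = 5, y in [4, 7]  -> 2 point(s)
  x = 9: RHS = 4, y in [2, 9]  -> 2 point(s)
Affine points: 13. Add the point at infinity: total = 14.

#E(F_11) = 14


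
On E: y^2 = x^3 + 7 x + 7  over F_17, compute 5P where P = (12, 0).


k = 5 = 101_2 (binary, LSB first: 101)
Double-and-add from P = (12, 0):
  bit 0 = 1: acc = O + (12, 0) = (12, 0)
  bit 1 = 0: acc unchanged = (12, 0)
  bit 2 = 1: acc = (12, 0) + O = (12, 0)

5P = (12, 0)


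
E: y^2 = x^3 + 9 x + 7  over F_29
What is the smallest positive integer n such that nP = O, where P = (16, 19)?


Compute successive multiples of P until we hit O:
  1P = (16, 19)
  2P = (20, 3)
  3P = (9, 11)
  4P = (13, 1)
  5P = (7, 6)
  6P = (2, 27)
  7P = (6, 25)
  8P = (12, 25)
  ... (continuing to 31P)
  31P = O

ord(P) = 31


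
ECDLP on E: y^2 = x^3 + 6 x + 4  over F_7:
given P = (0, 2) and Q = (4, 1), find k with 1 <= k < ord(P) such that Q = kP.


Enumerate multiples of P until we hit Q = (4, 1):
  1P = (0, 2)
  2P = (4, 6)
  3P = (4, 1)
Match found at i = 3.

k = 3


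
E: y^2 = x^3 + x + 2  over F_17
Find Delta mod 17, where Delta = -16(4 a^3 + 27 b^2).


4 a^3 + 27 b^2 = 4*1^3 + 27*2^2 = 4 + 108 = 112
Delta = -16 * (112) = -1792
Delta mod 17 = 10

Delta = 10 (mod 17)


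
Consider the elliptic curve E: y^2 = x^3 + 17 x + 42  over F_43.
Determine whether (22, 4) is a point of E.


Check whether y^2 = x^3 + 17 x + 42 (mod 43) for (x, y) = (22, 4).
LHS: y^2 = 4^2 mod 43 = 16
RHS: x^3 + 17 x + 42 = 22^3 + 17*22 + 42 mod 43 = 13
LHS != RHS

No, not on the curve


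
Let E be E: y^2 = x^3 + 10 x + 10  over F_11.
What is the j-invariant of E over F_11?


Delta = -16(4 a^3 + 27 b^2) mod 11 = 6
-1728 * (4 a)^3 = -1728 * (4*10)^3 mod 11 = 9
j = 9 * 6^(-1) mod 11 = 7

j = 7 (mod 11)


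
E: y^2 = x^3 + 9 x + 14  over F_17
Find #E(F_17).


For each x in F_17, count y with y^2 = x^3 + 9 x + 14 mod 17:
  x = 3: RHS = 0, y in [0]  -> 1 point(s)
  x = 9: RHS = 8, y in [5, 12]  -> 2 point(s)
  x = 10: RHS = 16, y in [4, 13]  -> 2 point(s)
  x = 11: RHS = 16, y in [4, 13]  -> 2 point(s)
  x = 13: RHS = 16, y in [4, 13]  -> 2 point(s)
  x = 16: RHS = 4, y in [2, 15]  -> 2 point(s)
Affine points: 11. Add the point at infinity: total = 12.

#E(F_17) = 12


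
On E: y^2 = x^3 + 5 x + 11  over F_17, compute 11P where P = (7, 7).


k = 11 = 1011_2 (binary, LSB first: 1101)
Double-and-add from P = (7, 7):
  bit 0 = 1: acc = O + (7, 7) = (7, 7)
  bit 1 = 1: acc = (7, 7) + (5, 5) = (6, 11)
  bit 2 = 0: acc unchanged = (6, 11)
  bit 3 = 1: acc = (6, 11) + (3, 6) = (7, 10)

11P = (7, 10)


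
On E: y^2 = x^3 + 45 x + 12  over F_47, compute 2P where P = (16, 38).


Doubling: s = (3 x1^2 + a) / (2 y1)
s = (3*16^2 + 45) / (2*38) mod 47 = 41
x3 = s^2 - 2 x1 mod 47 = 41^2 - 2*16 = 4
y3 = s (x1 - x3) - y1 mod 47 = 41 * (16 - 4) - 38 = 31

2P = (4, 31)


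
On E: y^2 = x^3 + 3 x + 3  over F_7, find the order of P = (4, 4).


Compute successive multiples of P until we hit O:
  1P = (4, 4)
  2P = (3, 5)
  3P = (1, 0)
  4P = (3, 2)
  5P = (4, 3)
  6P = O

ord(P) = 6


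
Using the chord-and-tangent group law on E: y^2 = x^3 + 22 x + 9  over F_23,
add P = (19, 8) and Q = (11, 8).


P != Q, so use the chord formula.
s = (y2 - y1) / (x2 - x1) = (0) / (15) mod 23 = 0
x3 = s^2 - x1 - x2 mod 23 = 0^2 - 19 - 11 = 16
y3 = s (x1 - x3) - y1 mod 23 = 0 * (19 - 16) - 8 = 15

P + Q = (16, 15)


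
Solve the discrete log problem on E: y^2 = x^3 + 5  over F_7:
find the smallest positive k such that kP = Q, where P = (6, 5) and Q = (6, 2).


Enumerate multiples of P until we hit Q = (6, 2):
  1P = (6, 5)
  2P = (3, 5)
  3P = (5, 2)
  4P = (5, 5)
  5P = (3, 2)
  6P = (6, 2)
Match found at i = 6.

k = 6


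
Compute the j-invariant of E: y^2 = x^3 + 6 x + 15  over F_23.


Delta = -16(4 a^3 + 27 b^2) mod 23 = 20
-1728 * (4 a)^3 = -1728 * (4*6)^3 mod 23 = 20
j = 20 * 20^(-1) mod 23 = 1

j = 1 (mod 23)


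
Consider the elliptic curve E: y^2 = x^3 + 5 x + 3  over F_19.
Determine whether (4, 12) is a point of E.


Check whether y^2 = x^3 + 5 x + 3 (mod 19) for (x, y) = (4, 12).
LHS: y^2 = 12^2 mod 19 = 11
RHS: x^3 + 5 x + 3 = 4^3 + 5*4 + 3 mod 19 = 11
LHS = RHS

Yes, on the curve


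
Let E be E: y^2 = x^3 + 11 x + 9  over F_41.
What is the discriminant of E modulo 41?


4 a^3 + 27 b^2 = 4*11^3 + 27*9^2 = 5324 + 2187 = 7511
Delta = -16 * (7511) = -120176
Delta mod 41 = 36

Delta = 36 (mod 41)


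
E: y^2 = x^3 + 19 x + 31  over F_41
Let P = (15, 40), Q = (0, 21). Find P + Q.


P != Q, so use the chord formula.
s = (y2 - y1) / (x2 - x1) = (22) / (26) mod 41 = 4
x3 = s^2 - x1 - x2 mod 41 = 4^2 - 15 - 0 = 1
y3 = s (x1 - x3) - y1 mod 41 = 4 * (15 - 1) - 40 = 16

P + Q = (1, 16)


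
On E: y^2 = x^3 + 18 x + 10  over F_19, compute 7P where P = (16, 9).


k = 7 = 111_2 (binary, LSB first: 111)
Double-and-add from P = (16, 9):
  bit 0 = 1: acc = O + (16, 9) = (16, 9)
  bit 1 = 1: acc = (16, 9) + (17, 17) = (12, 4)
  bit 2 = 1: acc = (12, 4) + (8, 1) = (15, 8)

7P = (15, 8)


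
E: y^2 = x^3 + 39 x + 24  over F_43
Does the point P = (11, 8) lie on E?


Check whether y^2 = x^3 + 39 x + 24 (mod 43) for (x, y) = (11, 8).
LHS: y^2 = 8^2 mod 43 = 21
RHS: x^3 + 39 x + 24 = 11^3 + 39*11 + 24 mod 43 = 21
LHS = RHS

Yes, on the curve


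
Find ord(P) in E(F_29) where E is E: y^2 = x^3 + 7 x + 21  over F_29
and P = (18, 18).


Compute successive multiples of P until we hit O:
  1P = (18, 18)
  2P = (23, 16)
  3P = (16, 16)
  4P = (25, 4)
  5P = (19, 13)
  6P = (17, 6)
  7P = (22, 21)
  8P = (24, 21)
  ... (continuing to 34P)
  34P = O

ord(P) = 34


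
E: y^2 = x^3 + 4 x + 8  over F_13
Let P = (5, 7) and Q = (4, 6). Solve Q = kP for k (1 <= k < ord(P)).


Enumerate multiples of P until we hit Q = (4, 6):
  1P = (5, 7)
  2P = (4, 7)
  3P = (4, 6)
Match found at i = 3.

k = 3


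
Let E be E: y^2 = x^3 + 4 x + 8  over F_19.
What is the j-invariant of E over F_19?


Delta = -16(4 a^3 + 27 b^2) mod 19 = 5
-1728 * (4 a)^3 = -1728 * (4*4)^3 mod 19 = 11
j = 11 * 5^(-1) mod 19 = 6

j = 6 (mod 19)


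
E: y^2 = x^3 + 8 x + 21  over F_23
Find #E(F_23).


For each x in F_23, count y with y^2 = x^3 + 8 x + 21 mod 23:
  x = 3: RHS = 3, y in [7, 16]  -> 2 point(s)
  x = 4: RHS = 2, y in [5, 18]  -> 2 point(s)
  x = 5: RHS = 2, y in [5, 18]  -> 2 point(s)
  x = 6: RHS = 9, y in [3, 20]  -> 2 point(s)
  x = 7: RHS = 6, y in [11, 12]  -> 2 point(s)
  x = 14: RHS = 2, y in [5, 18]  -> 2 point(s)
  x = 16: RHS = 13, y in [6, 17]  -> 2 point(s)
  x = 20: RHS = 16, y in [4, 19]  -> 2 point(s)
  x = 22: RHS = 12, y in [9, 14]  -> 2 point(s)
Affine points: 18. Add the point at infinity: total = 19.

#E(F_23) = 19


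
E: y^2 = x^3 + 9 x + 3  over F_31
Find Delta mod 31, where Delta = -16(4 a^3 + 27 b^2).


4 a^3 + 27 b^2 = 4*9^3 + 27*3^2 = 2916 + 243 = 3159
Delta = -16 * (3159) = -50544
Delta mod 31 = 17

Delta = 17 (mod 31)


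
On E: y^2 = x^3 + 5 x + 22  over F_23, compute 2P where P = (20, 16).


Doubling: s = (3 x1^2 + a) / (2 y1)
s = (3*20^2 + 5) / (2*16) mod 23 = 1
x3 = s^2 - 2 x1 mod 23 = 1^2 - 2*20 = 7
y3 = s (x1 - x3) - y1 mod 23 = 1 * (20 - 7) - 16 = 20

2P = (7, 20)


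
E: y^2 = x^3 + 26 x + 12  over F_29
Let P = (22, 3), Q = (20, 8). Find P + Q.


P != Q, so use the chord formula.
s = (y2 - y1) / (x2 - x1) = (5) / (27) mod 29 = 12
x3 = s^2 - x1 - x2 mod 29 = 12^2 - 22 - 20 = 15
y3 = s (x1 - x3) - y1 mod 29 = 12 * (22 - 15) - 3 = 23

P + Q = (15, 23)


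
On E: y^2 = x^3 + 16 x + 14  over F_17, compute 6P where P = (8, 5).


k = 6 = 110_2 (binary, LSB first: 011)
Double-and-add from P = (8, 5):
  bit 0 = 0: acc unchanged = O
  bit 1 = 1: acc = O + (10, 1) = (10, 1)
  bit 2 = 1: acc = (10, 1) + (5, 7) = (15, 5)

6P = (15, 5)


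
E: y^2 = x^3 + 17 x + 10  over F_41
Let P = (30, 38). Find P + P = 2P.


Doubling: s = (3 x1^2 + a) / (2 y1)
s = (3*30^2 + 17) / (2*38) mod 41 = 5
x3 = s^2 - 2 x1 mod 41 = 5^2 - 2*30 = 6
y3 = s (x1 - x3) - y1 mod 41 = 5 * (30 - 6) - 38 = 0

2P = (6, 0)


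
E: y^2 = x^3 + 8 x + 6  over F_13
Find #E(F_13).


For each x in F_13, count y with y^2 = x^3 + 8 x + 6 mod 13:
  x = 2: RHS = 4, y in [2, 11]  -> 2 point(s)
  x = 6: RHS = 10, y in [6, 7]  -> 2 point(s)
  x = 8: RHS = 10, y in [6, 7]  -> 2 point(s)
  x = 9: RHS = 1, y in [1, 12]  -> 2 point(s)
  x = 12: RHS = 10, y in [6, 7]  -> 2 point(s)
Affine points: 10. Add the point at infinity: total = 11.

#E(F_13) = 11


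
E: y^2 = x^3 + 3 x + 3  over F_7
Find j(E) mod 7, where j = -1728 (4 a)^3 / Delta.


Delta = -16(4 a^3 + 27 b^2) mod 7 = 5
-1728 * (4 a)^3 = -1728 * (4*3)^3 mod 7 = 6
j = 6 * 5^(-1) mod 7 = 4

j = 4 (mod 7)


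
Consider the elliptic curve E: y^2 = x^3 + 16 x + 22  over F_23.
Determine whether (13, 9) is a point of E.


Check whether y^2 = x^3 + 16 x + 22 (mod 23) for (x, y) = (13, 9).
LHS: y^2 = 9^2 mod 23 = 12
RHS: x^3 + 16 x + 22 = 13^3 + 16*13 + 22 mod 23 = 12
LHS = RHS

Yes, on the curve


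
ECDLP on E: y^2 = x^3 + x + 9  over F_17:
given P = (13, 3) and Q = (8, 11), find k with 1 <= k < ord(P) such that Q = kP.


Enumerate multiples of P until we hit Q = (8, 11):
  1P = (13, 3)
  2P = (10, 13)
  3P = (7, 11)
  4P = (12, 7)
  5P = (8, 11)
Match found at i = 5.

k = 5


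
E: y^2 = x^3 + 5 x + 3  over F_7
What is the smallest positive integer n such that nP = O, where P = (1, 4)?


Compute successive multiples of P until we hit O:
  1P = (1, 4)
  2P = (6, 5)
  3P = (2, 0)
  4P = (6, 2)
  5P = (1, 3)
  6P = O

ord(P) = 6


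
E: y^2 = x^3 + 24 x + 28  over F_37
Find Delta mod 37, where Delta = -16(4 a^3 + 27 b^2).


4 a^3 + 27 b^2 = 4*24^3 + 27*28^2 = 55296 + 21168 = 76464
Delta = -16 * (76464) = -1223424
Delta mod 37 = 18

Delta = 18 (mod 37)


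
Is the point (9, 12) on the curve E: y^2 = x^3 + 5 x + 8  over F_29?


Check whether y^2 = x^3 + 5 x + 8 (mod 29) for (x, y) = (9, 12).
LHS: y^2 = 12^2 mod 29 = 28
RHS: x^3 + 5 x + 8 = 9^3 + 5*9 + 8 mod 29 = 28
LHS = RHS

Yes, on the curve


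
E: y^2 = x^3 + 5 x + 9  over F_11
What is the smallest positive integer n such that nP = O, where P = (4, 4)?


Compute successive multiples of P until we hit O:
  1P = (4, 4)
  2P = (1, 9)
  3P = (10, 6)
  4P = (2, 4)
  5P = (5, 7)
  6P = (0, 8)
  7P = (8, 0)
  8P = (0, 3)
  ... (continuing to 14P)
  14P = O

ord(P) = 14


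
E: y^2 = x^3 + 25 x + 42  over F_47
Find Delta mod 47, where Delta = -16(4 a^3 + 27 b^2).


4 a^3 + 27 b^2 = 4*25^3 + 27*42^2 = 62500 + 47628 = 110128
Delta = -16 * (110128) = -1762048
Delta mod 47 = 29

Delta = 29 (mod 47)


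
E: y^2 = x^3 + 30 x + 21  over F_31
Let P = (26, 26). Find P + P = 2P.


Doubling: s = (3 x1^2 + a) / (2 y1)
s = (3*26^2 + 30) / (2*26) mod 31 = 5
x3 = s^2 - 2 x1 mod 31 = 5^2 - 2*26 = 4
y3 = s (x1 - x3) - y1 mod 31 = 5 * (26 - 4) - 26 = 22

2P = (4, 22)


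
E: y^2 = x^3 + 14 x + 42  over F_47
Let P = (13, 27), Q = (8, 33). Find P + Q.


P != Q, so use the chord formula.
s = (y2 - y1) / (x2 - x1) = (6) / (42) mod 47 = 27
x3 = s^2 - x1 - x2 mod 47 = 27^2 - 13 - 8 = 3
y3 = s (x1 - x3) - y1 mod 47 = 27 * (13 - 3) - 27 = 8

P + Q = (3, 8)


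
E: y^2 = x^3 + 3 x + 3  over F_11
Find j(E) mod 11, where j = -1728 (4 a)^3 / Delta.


Delta = -16(4 a^3 + 27 b^2) mod 11 = 5
-1728 * (4 a)^3 = -1728 * (4*3)^3 mod 11 = 10
j = 10 * 5^(-1) mod 11 = 2

j = 2 (mod 11)


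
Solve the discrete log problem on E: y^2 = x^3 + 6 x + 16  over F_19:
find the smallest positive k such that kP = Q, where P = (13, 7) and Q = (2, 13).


Enumerate multiples of P until we hit Q = (2, 13):
  1P = (13, 7)
  2P = (12, 12)
  3P = (0, 4)
  4P = (11, 11)
  5P = (18, 3)
  6P = (16, 3)
  7P = (15, 2)
  8P = (2, 13)
Match found at i = 8.

k = 8


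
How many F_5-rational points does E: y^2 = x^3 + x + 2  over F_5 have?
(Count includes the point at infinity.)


For each x in F_5, count y with y^2 = x^3 + 1 x + 2 mod 5:
  x = 1: RHS = 4, y in [2, 3]  -> 2 point(s)
  x = 4: RHS = 0, y in [0]  -> 1 point(s)
Affine points: 3. Add the point at infinity: total = 4.

#E(F_5) = 4


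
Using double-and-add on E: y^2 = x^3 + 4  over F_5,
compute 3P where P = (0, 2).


k = 3 = 11_2 (binary, LSB first: 11)
Double-and-add from P = (0, 2):
  bit 0 = 1: acc = O + (0, 2) = (0, 2)
  bit 1 = 1: acc = (0, 2) + (0, 3) = O

3P = O


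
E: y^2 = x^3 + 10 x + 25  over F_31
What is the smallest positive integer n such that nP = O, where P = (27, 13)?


Compute successive multiples of P until we hit O:
  1P = (27, 13)
  2P = (26, 25)
  3P = (29, 11)
  4P = (7, 29)
  5P = (15, 27)
  6P = (5, 13)
  7P = (30, 18)
  8P = (25, 11)
  ... (continuing to 37P)
  37P = O

ord(P) = 37


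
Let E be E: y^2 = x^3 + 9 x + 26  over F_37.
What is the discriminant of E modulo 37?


4 a^3 + 27 b^2 = 4*9^3 + 27*26^2 = 2916 + 18252 = 21168
Delta = -16 * (21168) = -338688
Delta mod 37 = 10

Delta = 10 (mod 37)


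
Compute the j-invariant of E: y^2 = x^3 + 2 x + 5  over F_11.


Delta = -16(4 a^3 + 27 b^2) mod 11 = 7
-1728 * (4 a)^3 = -1728 * (4*2)^3 mod 11 = 5
j = 5 * 7^(-1) mod 11 = 7

j = 7 (mod 11)


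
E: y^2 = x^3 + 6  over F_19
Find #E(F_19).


For each x in F_19, count y with y^2 = x^3 + 0 x + 6 mod 19:
  x = 0: RHS = 6, y in [5, 14]  -> 2 point(s)
  x = 1: RHS = 7, y in [8, 11]  -> 2 point(s)
  x = 5: RHS = 17, y in [6, 13]  -> 2 point(s)
  x = 7: RHS = 7, y in [8, 11]  -> 2 point(s)
  x = 8: RHS = 5, y in [9, 10]  -> 2 point(s)
  x = 11: RHS = 7, y in [8, 11]  -> 2 point(s)
  x = 12: RHS = 5, y in [9, 10]  -> 2 point(s)
  x = 16: RHS = 17, y in [6, 13]  -> 2 point(s)
  x = 17: RHS = 17, y in [6, 13]  -> 2 point(s)
  x = 18: RHS = 5, y in [9, 10]  -> 2 point(s)
Affine points: 20. Add the point at infinity: total = 21.

#E(F_19) = 21


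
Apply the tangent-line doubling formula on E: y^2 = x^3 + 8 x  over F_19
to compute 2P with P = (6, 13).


Doubling: s = (3 x1^2 + a) / (2 y1)
s = (3*6^2 + 8) / (2*13) mod 19 = 3
x3 = s^2 - 2 x1 mod 19 = 3^2 - 2*6 = 16
y3 = s (x1 - x3) - y1 mod 19 = 3 * (6 - 16) - 13 = 14

2P = (16, 14)


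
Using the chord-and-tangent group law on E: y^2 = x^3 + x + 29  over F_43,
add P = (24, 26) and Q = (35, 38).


P != Q, so use the chord formula.
s = (y2 - y1) / (x2 - x1) = (12) / (11) mod 43 = 5
x3 = s^2 - x1 - x2 mod 43 = 5^2 - 24 - 35 = 9
y3 = s (x1 - x3) - y1 mod 43 = 5 * (24 - 9) - 26 = 6

P + Q = (9, 6)


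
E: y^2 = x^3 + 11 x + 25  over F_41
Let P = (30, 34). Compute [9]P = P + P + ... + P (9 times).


k = 9 = 1001_2 (binary, LSB first: 1001)
Double-and-add from P = (30, 34):
  bit 0 = 1: acc = O + (30, 34) = (30, 34)
  bit 1 = 0: acc unchanged = (30, 34)
  bit 2 = 0: acc unchanged = (30, 34)
  bit 3 = 1: acc = (30, 34) + (9, 22) = (4, 16)

9P = (4, 16)


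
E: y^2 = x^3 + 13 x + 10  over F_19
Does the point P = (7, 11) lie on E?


Check whether y^2 = x^3 + 13 x + 10 (mod 19) for (x, y) = (7, 11).
LHS: y^2 = 11^2 mod 19 = 7
RHS: x^3 + 13 x + 10 = 7^3 + 13*7 + 10 mod 19 = 7
LHS = RHS

Yes, on the curve


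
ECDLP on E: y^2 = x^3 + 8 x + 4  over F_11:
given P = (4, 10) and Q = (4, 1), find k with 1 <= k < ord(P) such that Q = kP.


Enumerate multiples of P until we hit Q = (4, 1):
  1P = (4, 10)
  2P = (6, 2)
  3P = (6, 9)
  4P = (4, 1)
Match found at i = 4.

k = 4


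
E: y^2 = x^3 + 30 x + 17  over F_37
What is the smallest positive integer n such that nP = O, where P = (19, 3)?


Compute successive multiples of P until we hit O:
  1P = (19, 3)
  2P = (27, 30)
  3P = (18, 5)
  4P = (4, 4)
  5P = (2, 23)
  6P = (17, 36)
  7P = (5, 25)
  8P = (20, 25)
  ... (continuing to 35P)
  35P = O

ord(P) = 35


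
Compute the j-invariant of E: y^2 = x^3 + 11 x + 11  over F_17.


Delta = -16(4 a^3 + 27 b^2) mod 17 = 6
-1728 * (4 a)^3 = -1728 * (4*11)^3 mod 17 = 16
j = 16 * 6^(-1) mod 17 = 14

j = 14 (mod 17)


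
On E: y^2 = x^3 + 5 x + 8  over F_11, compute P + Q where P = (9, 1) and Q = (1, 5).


P != Q, so use the chord formula.
s = (y2 - y1) / (x2 - x1) = (4) / (3) mod 11 = 5
x3 = s^2 - x1 - x2 mod 11 = 5^2 - 9 - 1 = 4
y3 = s (x1 - x3) - y1 mod 11 = 5 * (9 - 4) - 1 = 2

P + Q = (4, 2)


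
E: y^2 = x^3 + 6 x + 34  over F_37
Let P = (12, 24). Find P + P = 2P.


Doubling: s = (3 x1^2 + a) / (2 y1)
s = (3*12^2 + 6) / (2*24) mod 37 = 23
x3 = s^2 - 2 x1 mod 37 = 23^2 - 2*12 = 24
y3 = s (x1 - x3) - y1 mod 37 = 23 * (12 - 24) - 24 = 33

2P = (24, 33)


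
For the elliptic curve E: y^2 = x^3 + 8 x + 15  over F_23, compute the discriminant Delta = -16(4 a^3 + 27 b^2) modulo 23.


4 a^3 + 27 b^2 = 4*8^3 + 27*15^2 = 2048 + 6075 = 8123
Delta = -16 * (8123) = -129968
Delta mod 23 = 5

Delta = 5 (mod 23)


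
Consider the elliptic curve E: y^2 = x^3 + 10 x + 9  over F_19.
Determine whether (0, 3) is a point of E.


Check whether y^2 = x^3 + 10 x + 9 (mod 19) for (x, y) = (0, 3).
LHS: y^2 = 3^2 mod 19 = 9
RHS: x^3 + 10 x + 9 = 0^3 + 10*0 + 9 mod 19 = 9
LHS = RHS

Yes, on the curve


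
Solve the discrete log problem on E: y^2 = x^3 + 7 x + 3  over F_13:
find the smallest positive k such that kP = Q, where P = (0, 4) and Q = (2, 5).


Enumerate multiples of P until we hit Q = (2, 5):
  1P = (0, 4)
  2P = (3, 8)
  3P = (6, 1)
  4P = (4, 11)
  5P = (8, 8)
  6P = (2, 8)
  7P = (2, 5)
Match found at i = 7.

k = 7


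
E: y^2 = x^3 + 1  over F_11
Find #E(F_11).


For each x in F_11, count y with y^2 = x^3 + 0 x + 1 mod 11:
  x = 0: RHS = 1, y in [1, 10]  -> 2 point(s)
  x = 2: RHS = 9, y in [3, 8]  -> 2 point(s)
  x = 5: RHS = 5, y in [4, 7]  -> 2 point(s)
  x = 7: RHS = 3, y in [5, 6]  -> 2 point(s)
  x = 9: RHS = 4, y in [2, 9]  -> 2 point(s)
  x = 10: RHS = 0, y in [0]  -> 1 point(s)
Affine points: 11. Add the point at infinity: total = 12.

#E(F_11) = 12


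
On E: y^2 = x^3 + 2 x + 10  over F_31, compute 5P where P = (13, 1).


k = 5 = 101_2 (binary, LSB first: 101)
Double-and-add from P = (13, 1):
  bit 0 = 1: acc = O + (13, 1) = (13, 1)
  bit 1 = 0: acc unchanged = (13, 1)
  bit 2 = 1: acc = (13, 1) + (28, 16) = (22, 21)

5P = (22, 21)


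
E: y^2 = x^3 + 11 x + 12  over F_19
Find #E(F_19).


For each x in F_19, count y with y^2 = x^3 + 11 x + 12 mod 19:
  x = 1: RHS = 5, y in [9, 10]  -> 2 point(s)
  x = 2: RHS = 4, y in [2, 17]  -> 2 point(s)
  x = 4: RHS = 6, y in [5, 14]  -> 2 point(s)
  x = 6: RHS = 9, y in [3, 16]  -> 2 point(s)
  x = 8: RHS = 4, y in [2, 17]  -> 2 point(s)
  x = 9: RHS = 4, y in [2, 17]  -> 2 point(s)
  x = 10: RHS = 1, y in [1, 18]  -> 2 point(s)
  x = 11: RHS = 1, y in [1, 18]  -> 2 point(s)
  x = 16: RHS = 9, y in [3, 16]  -> 2 point(s)
  x = 17: RHS = 1, y in [1, 18]  -> 2 point(s)
  x = 18: RHS = 0, y in [0]  -> 1 point(s)
Affine points: 21. Add the point at infinity: total = 22.

#E(F_19) = 22


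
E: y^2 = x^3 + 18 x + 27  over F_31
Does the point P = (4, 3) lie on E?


Check whether y^2 = x^3 + 18 x + 27 (mod 31) for (x, y) = (4, 3).
LHS: y^2 = 3^2 mod 31 = 9
RHS: x^3 + 18 x + 27 = 4^3 + 18*4 + 27 mod 31 = 8
LHS != RHS

No, not on the curve


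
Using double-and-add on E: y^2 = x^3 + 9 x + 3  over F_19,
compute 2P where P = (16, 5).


k = 2 = 10_2 (binary, LSB first: 01)
Double-and-add from P = (16, 5):
  bit 0 = 0: acc unchanged = O
  bit 1 = 1: acc = O + (3, 0) = (3, 0)

2P = (3, 0)


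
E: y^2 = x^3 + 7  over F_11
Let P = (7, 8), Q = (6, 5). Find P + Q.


P != Q, so use the chord formula.
s = (y2 - y1) / (x2 - x1) = (8) / (10) mod 11 = 3
x3 = s^2 - x1 - x2 mod 11 = 3^2 - 7 - 6 = 7
y3 = s (x1 - x3) - y1 mod 11 = 3 * (7 - 7) - 8 = 3

P + Q = (7, 3)


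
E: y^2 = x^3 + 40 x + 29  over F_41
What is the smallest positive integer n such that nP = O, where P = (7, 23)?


Compute successive multiples of P until we hit O:
  1P = (7, 23)
  2P = (17, 13)
  3P = (18, 29)
  4P = (39, 8)
  5P = (16, 3)
  6P = (28, 10)
  7P = (26, 20)
  8P = (12, 8)
  ... (continuing to 21P)
  21P = O

ord(P) = 21


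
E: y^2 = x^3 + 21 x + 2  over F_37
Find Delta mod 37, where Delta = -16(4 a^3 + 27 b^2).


4 a^3 + 27 b^2 = 4*21^3 + 27*2^2 = 37044 + 108 = 37152
Delta = -16 * (37152) = -594432
Delta mod 37 = 10

Delta = 10 (mod 37)


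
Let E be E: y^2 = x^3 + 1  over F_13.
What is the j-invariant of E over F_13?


Delta = -16(4 a^3 + 27 b^2) mod 13 = 10
-1728 * (4 a)^3 = -1728 * (4*0)^3 mod 13 = 0
j = 0 * 10^(-1) mod 13 = 0

j = 0 (mod 13)


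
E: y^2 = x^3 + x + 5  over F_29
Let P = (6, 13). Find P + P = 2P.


Doubling: s = (3 x1^2 + a) / (2 y1)
s = (3*6^2 + 1) / (2*13) mod 29 = 12
x3 = s^2 - 2 x1 mod 29 = 12^2 - 2*6 = 16
y3 = s (x1 - x3) - y1 mod 29 = 12 * (6 - 16) - 13 = 12

2P = (16, 12)


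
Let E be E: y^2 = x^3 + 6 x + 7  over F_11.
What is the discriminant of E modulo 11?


4 a^3 + 27 b^2 = 4*6^3 + 27*7^2 = 864 + 1323 = 2187
Delta = -16 * (2187) = -34992
Delta mod 11 = 10

Delta = 10 (mod 11)


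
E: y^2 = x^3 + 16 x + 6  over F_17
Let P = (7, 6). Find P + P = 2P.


Doubling: s = (3 x1^2 + a) / (2 y1)
s = (3*7^2 + 16) / (2*6) mod 17 = 15
x3 = s^2 - 2 x1 mod 17 = 15^2 - 2*7 = 7
y3 = s (x1 - x3) - y1 mod 17 = 15 * (7 - 7) - 6 = 11

2P = (7, 11)


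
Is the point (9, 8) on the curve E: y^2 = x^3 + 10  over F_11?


Check whether y^2 = x^3 + 0 x + 10 (mod 11) for (x, y) = (9, 8).
LHS: y^2 = 8^2 mod 11 = 9
RHS: x^3 + 0 x + 10 = 9^3 + 0*9 + 10 mod 11 = 2
LHS != RHS

No, not on the curve


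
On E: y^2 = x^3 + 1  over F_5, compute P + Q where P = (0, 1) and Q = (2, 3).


P != Q, so use the chord formula.
s = (y2 - y1) / (x2 - x1) = (2) / (2) mod 5 = 1
x3 = s^2 - x1 - x2 mod 5 = 1^2 - 0 - 2 = 4
y3 = s (x1 - x3) - y1 mod 5 = 1 * (0 - 4) - 1 = 0

P + Q = (4, 0)


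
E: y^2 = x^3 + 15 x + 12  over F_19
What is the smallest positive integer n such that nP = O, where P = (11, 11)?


Compute successive multiples of P until we hit O:
  1P = (11, 11)
  2P = (8, 6)
  3P = (7, 2)
  4P = (12, 1)
  5P = (1, 3)
  6P = (16, 4)
  7P = (16, 15)
  8P = (1, 16)
  ... (continuing to 13P)
  13P = O

ord(P) = 13


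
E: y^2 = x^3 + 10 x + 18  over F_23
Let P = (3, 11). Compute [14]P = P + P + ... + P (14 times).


k = 14 = 1110_2 (binary, LSB first: 0111)
Double-and-add from P = (3, 11):
  bit 0 = 0: acc unchanged = O
  bit 1 = 1: acc = O + (6, 8) = (6, 8)
  bit 2 = 1: acc = (6, 8) + (14, 2) = (5, 20)
  bit 3 = 1: acc = (5, 20) + (18, 21) = (3, 12)

14P = (3, 12)


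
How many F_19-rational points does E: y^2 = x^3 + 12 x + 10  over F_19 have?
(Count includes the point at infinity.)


For each x in F_19, count y with y^2 = x^3 + 12 x + 10 mod 19:
  x = 1: RHS = 4, y in [2, 17]  -> 2 point(s)
  x = 2: RHS = 4, y in [2, 17]  -> 2 point(s)
  x = 3: RHS = 16, y in [4, 15]  -> 2 point(s)
  x = 5: RHS = 5, y in [9, 10]  -> 2 point(s)
  x = 7: RHS = 0, y in [0]  -> 1 point(s)
  x = 9: RHS = 11, y in [7, 12]  -> 2 point(s)
  x = 10: RHS = 9, y in [3, 16]  -> 2 point(s)
  x = 12: RHS = 1, y in [1, 18]  -> 2 point(s)
  x = 13: RHS = 7, y in [8, 11]  -> 2 point(s)
  x = 16: RHS = 4, y in [2, 17]  -> 2 point(s)
  x = 17: RHS = 16, y in [4, 15]  -> 2 point(s)
  x = 18: RHS = 16, y in [4, 15]  -> 2 point(s)
Affine points: 23. Add the point at infinity: total = 24.

#E(F_19) = 24


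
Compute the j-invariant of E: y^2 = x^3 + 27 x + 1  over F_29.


Delta = -16(4 a^3 + 27 b^2) mod 29 = 22
-1728 * (4 a)^3 = -1728 * (4*27)^3 mod 29 = 4
j = 4 * 22^(-1) mod 29 = 16

j = 16 (mod 29)


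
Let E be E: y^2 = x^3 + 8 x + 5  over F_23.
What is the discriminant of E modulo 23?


4 a^3 + 27 b^2 = 4*8^3 + 27*5^2 = 2048 + 675 = 2723
Delta = -16 * (2723) = -43568
Delta mod 23 = 17

Delta = 17 (mod 23)


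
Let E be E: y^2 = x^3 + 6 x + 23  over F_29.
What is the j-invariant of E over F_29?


Delta = -16(4 a^3 + 27 b^2) mod 29 = 1
-1728 * (4 a)^3 = -1728 * (4*6)^3 mod 29 = 8
j = 8 * 1^(-1) mod 29 = 8

j = 8 (mod 29)


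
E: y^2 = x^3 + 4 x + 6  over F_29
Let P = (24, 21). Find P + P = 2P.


Doubling: s = (3 x1^2 + a) / (2 y1)
s = (3*24^2 + 4) / (2*21) mod 29 = 15
x3 = s^2 - 2 x1 mod 29 = 15^2 - 2*24 = 3
y3 = s (x1 - x3) - y1 mod 29 = 15 * (24 - 3) - 21 = 4

2P = (3, 4)


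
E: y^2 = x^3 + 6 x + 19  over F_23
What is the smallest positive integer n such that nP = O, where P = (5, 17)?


Compute successive multiples of P until we hit O:
  1P = (5, 17)
  2P = (14, 15)
  3P = (12, 5)
  4P = (8, 21)
  5P = (22, 14)
  6P = (2, 19)
  7P = (19, 0)
  8P = (2, 4)
  ... (continuing to 14P)
  14P = O

ord(P) = 14


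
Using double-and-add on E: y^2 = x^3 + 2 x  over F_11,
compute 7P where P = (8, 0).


k = 7 = 111_2 (binary, LSB first: 111)
Double-and-add from P = (8, 0):
  bit 0 = 1: acc = O + (8, 0) = (8, 0)
  bit 1 = 1: acc = (8, 0) + O = (8, 0)
  bit 2 = 1: acc = (8, 0) + O = (8, 0)

7P = (8, 0)


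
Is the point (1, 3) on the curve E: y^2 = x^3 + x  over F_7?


Check whether y^2 = x^3 + 1 x + 0 (mod 7) for (x, y) = (1, 3).
LHS: y^2 = 3^2 mod 7 = 2
RHS: x^3 + 1 x + 0 = 1^3 + 1*1 + 0 mod 7 = 2
LHS = RHS

Yes, on the curve


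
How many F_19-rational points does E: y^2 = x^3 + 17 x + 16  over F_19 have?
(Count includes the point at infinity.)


For each x in F_19, count y with y^2 = x^3 + 17 x + 16 mod 19:
  x = 0: RHS = 16, y in [4, 15]  -> 2 point(s)
  x = 2: RHS = 1, y in [1, 18]  -> 2 point(s)
  x = 5: RHS = 17, y in [6, 13]  -> 2 point(s)
  x = 6: RHS = 11, y in [7, 12]  -> 2 point(s)
  x = 9: RHS = 5, y in [9, 10]  -> 2 point(s)
  x = 15: RHS = 17, y in [6, 13]  -> 2 point(s)
  x = 18: RHS = 17, y in [6, 13]  -> 2 point(s)
Affine points: 14. Add the point at infinity: total = 15.

#E(F_19) = 15


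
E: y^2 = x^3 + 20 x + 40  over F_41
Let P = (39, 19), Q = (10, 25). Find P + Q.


P != Q, so use the chord formula.
s = (y2 - y1) / (x2 - x1) = (6) / (12) mod 41 = 21
x3 = s^2 - x1 - x2 mod 41 = 21^2 - 39 - 10 = 23
y3 = s (x1 - x3) - y1 mod 41 = 21 * (39 - 23) - 19 = 30

P + Q = (23, 30)


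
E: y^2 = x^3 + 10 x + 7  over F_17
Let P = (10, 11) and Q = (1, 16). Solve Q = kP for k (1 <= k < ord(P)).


Enumerate multiples of P until we hit Q = (1, 16):
  1P = (10, 11)
  2P = (16, 8)
  3P = (4, 3)
  4P = (1, 1)
  5P = (15, 8)
  6P = (8, 15)
  7P = (3, 9)
  8P = (2, 1)
  9P = (14, 1)
  10P = (12, 11)
  11P = (12, 6)
  12P = (14, 16)
  13P = (2, 16)
  14P = (3, 8)
  15P = (8, 2)
  16P = (15, 9)
  17P = (1, 16)
Match found at i = 17.

k = 17


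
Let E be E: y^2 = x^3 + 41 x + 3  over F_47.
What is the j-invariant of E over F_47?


Delta = -16(4 a^3 + 27 b^2) mod 47 = 19
-1728 * (4 a)^3 = -1728 * (4*41)^3 mod 47 = 28
j = 28 * 19^(-1) mod 47 = 46

j = 46 (mod 47)


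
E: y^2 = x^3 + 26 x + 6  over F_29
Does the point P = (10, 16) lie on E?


Check whether y^2 = x^3 + 26 x + 6 (mod 29) for (x, y) = (10, 16).
LHS: y^2 = 16^2 mod 29 = 24
RHS: x^3 + 26 x + 6 = 10^3 + 26*10 + 6 mod 29 = 19
LHS != RHS

No, not on the curve


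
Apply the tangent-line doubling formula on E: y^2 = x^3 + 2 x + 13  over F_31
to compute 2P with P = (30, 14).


Doubling: s = (3 x1^2 + a) / (2 y1)
s = (3*30^2 + 2) / (2*14) mod 31 = 19
x3 = s^2 - 2 x1 mod 31 = 19^2 - 2*30 = 22
y3 = s (x1 - x3) - y1 mod 31 = 19 * (30 - 22) - 14 = 14

2P = (22, 14)


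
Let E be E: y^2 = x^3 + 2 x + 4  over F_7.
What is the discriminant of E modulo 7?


4 a^3 + 27 b^2 = 4*2^3 + 27*4^2 = 32 + 432 = 464
Delta = -16 * (464) = -7424
Delta mod 7 = 3

Delta = 3 (mod 7)


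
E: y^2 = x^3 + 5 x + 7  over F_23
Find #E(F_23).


For each x in F_23, count y with y^2 = x^3 + 5 x + 7 mod 23:
  x = 1: RHS = 13, y in [6, 17]  -> 2 point(s)
  x = 2: RHS = 2, y in [5, 18]  -> 2 point(s)
  x = 3: RHS = 3, y in [7, 16]  -> 2 point(s)
  x = 6: RHS = 0, y in [0]  -> 1 point(s)
  x = 11: RHS = 13, y in [6, 17]  -> 2 point(s)
  x = 12: RHS = 1, y in [1, 22]  -> 2 point(s)
  x = 18: RHS = 18, y in [8, 15]  -> 2 point(s)
  x = 21: RHS = 12, y in [9, 14]  -> 2 point(s)
  x = 22: RHS = 1, y in [1, 22]  -> 2 point(s)
Affine points: 17. Add the point at infinity: total = 18.

#E(F_23) = 18


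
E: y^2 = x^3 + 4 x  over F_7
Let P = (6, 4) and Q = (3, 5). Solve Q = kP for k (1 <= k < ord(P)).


Enumerate multiples of P until we hit Q = (3, 5):
  1P = (6, 4)
  2P = (2, 3)
  3P = (3, 2)
  4P = (0, 0)
  5P = (3, 5)
Match found at i = 5.

k = 5


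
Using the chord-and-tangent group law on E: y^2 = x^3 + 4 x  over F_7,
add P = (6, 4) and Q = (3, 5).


P != Q, so use the chord formula.
s = (y2 - y1) / (x2 - x1) = (1) / (4) mod 7 = 2
x3 = s^2 - x1 - x2 mod 7 = 2^2 - 6 - 3 = 2
y3 = s (x1 - x3) - y1 mod 7 = 2 * (6 - 2) - 4 = 4

P + Q = (2, 4)


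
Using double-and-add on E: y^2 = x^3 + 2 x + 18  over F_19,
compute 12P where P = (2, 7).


k = 12 = 1100_2 (binary, LSB first: 0011)
Double-and-add from P = (2, 7):
  bit 0 = 0: acc unchanged = O
  bit 1 = 0: acc unchanged = O
  bit 2 = 1: acc = O + (17, 14) = (17, 14)
  bit 3 = 1: acc = (17, 14) + (9, 9) = (2, 12)

12P = (2, 12)


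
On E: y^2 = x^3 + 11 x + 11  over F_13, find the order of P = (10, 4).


Compute successive multiples of P until we hit O:
  1P = (10, 4)
  2P = (5, 10)
  3P = (1, 6)
  4P = (12, 8)
  5P = (8, 0)
  6P = (12, 5)
  7P = (1, 7)
  8P = (5, 3)
  ... (continuing to 10P)
  10P = O

ord(P) = 10


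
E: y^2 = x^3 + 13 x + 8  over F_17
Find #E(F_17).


For each x in F_17, count y with y^2 = x^3 + 13 x + 8 mod 17:
  x = 0: RHS = 8, y in [5, 12]  -> 2 point(s)
  x = 2: RHS = 8, y in [5, 12]  -> 2 point(s)
  x = 6: RHS = 13, y in [8, 9]  -> 2 point(s)
  x = 7: RHS = 0, y in [0]  -> 1 point(s)
  x = 9: RHS = 4, y in [2, 15]  -> 2 point(s)
  x = 10: RHS = 16, y in [4, 13]  -> 2 point(s)
  x = 15: RHS = 8, y in [5, 12]  -> 2 point(s)
Affine points: 13. Add the point at infinity: total = 14.

#E(F_17) = 14


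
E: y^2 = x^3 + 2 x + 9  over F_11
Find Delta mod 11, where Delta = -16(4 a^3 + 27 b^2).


4 a^3 + 27 b^2 = 4*2^3 + 27*9^2 = 32 + 2187 = 2219
Delta = -16 * (2219) = -35504
Delta mod 11 = 4

Delta = 4 (mod 11)


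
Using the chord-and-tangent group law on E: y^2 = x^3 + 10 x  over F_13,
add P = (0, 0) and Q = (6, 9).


P != Q, so use the chord formula.
s = (y2 - y1) / (x2 - x1) = (9) / (6) mod 13 = 8
x3 = s^2 - x1 - x2 mod 13 = 8^2 - 0 - 6 = 6
y3 = s (x1 - x3) - y1 mod 13 = 8 * (0 - 6) - 0 = 4

P + Q = (6, 4)


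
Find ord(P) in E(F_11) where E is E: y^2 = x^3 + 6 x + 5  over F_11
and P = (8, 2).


Compute successive multiples of P until we hit O:
  1P = (8, 2)
  2P = (6, 9)
  3P = (1, 1)
  4P = (0, 7)
  5P = (7, 7)
  6P = (10, 8)
  7P = (2, 5)
  8P = (4, 7)
  ... (continuing to 17P)
  17P = O

ord(P) = 17


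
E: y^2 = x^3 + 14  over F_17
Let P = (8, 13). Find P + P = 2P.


Doubling: s = (3 x1^2 + a) / (2 y1)
s = (3*8^2 + 0) / (2*13) mod 17 = 10
x3 = s^2 - 2 x1 mod 17 = 10^2 - 2*8 = 16
y3 = s (x1 - x3) - y1 mod 17 = 10 * (8 - 16) - 13 = 9

2P = (16, 9)


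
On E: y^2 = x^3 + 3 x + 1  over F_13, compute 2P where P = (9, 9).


k = 2 = 10_2 (binary, LSB first: 01)
Double-and-add from P = (9, 9):
  bit 0 = 0: acc unchanged = O
  bit 1 = 1: acc = O + (7, 1) = (7, 1)

2P = (7, 1)


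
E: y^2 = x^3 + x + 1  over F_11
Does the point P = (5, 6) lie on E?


Check whether y^2 = x^3 + 1 x + 1 (mod 11) for (x, y) = (5, 6).
LHS: y^2 = 6^2 mod 11 = 3
RHS: x^3 + 1 x + 1 = 5^3 + 1*5 + 1 mod 11 = 10
LHS != RHS

No, not on the curve


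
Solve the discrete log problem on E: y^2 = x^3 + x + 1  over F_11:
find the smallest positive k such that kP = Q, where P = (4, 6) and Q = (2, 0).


Enumerate multiples of P until we hit Q = (2, 0):
  1P = (4, 6)
  2P = (6, 6)
  3P = (1, 5)
  4P = (0, 10)
  5P = (8, 9)
  6P = (3, 3)
  7P = (2, 0)
Match found at i = 7.

k = 7


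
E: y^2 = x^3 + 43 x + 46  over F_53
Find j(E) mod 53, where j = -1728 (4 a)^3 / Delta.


Delta = -16(4 a^3 + 27 b^2) mod 53 = 8
-1728 * (4 a)^3 = -1728 * (4*43)^3 mod 53 = 27
j = 27 * 8^(-1) mod 53 = 10

j = 10 (mod 53)


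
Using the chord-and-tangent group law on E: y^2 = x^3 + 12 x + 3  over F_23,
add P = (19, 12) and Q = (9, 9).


P != Q, so use the chord formula.
s = (y2 - y1) / (x2 - x1) = (20) / (13) mod 23 = 21
x3 = s^2 - x1 - x2 mod 23 = 21^2 - 19 - 9 = 22
y3 = s (x1 - x3) - y1 mod 23 = 21 * (19 - 22) - 12 = 17

P + Q = (22, 17)


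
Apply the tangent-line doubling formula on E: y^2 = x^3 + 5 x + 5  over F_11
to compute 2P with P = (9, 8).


Doubling: s = (3 x1^2 + a) / (2 y1)
s = (3*9^2 + 5) / (2*8) mod 11 = 10
x3 = s^2 - 2 x1 mod 11 = 10^2 - 2*9 = 5
y3 = s (x1 - x3) - y1 mod 11 = 10 * (9 - 5) - 8 = 10

2P = (5, 10)


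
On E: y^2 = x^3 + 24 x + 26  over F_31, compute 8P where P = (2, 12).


k = 8 = 1000_2 (binary, LSB first: 0001)
Double-and-add from P = (2, 12):
  bit 0 = 0: acc unchanged = O
  bit 1 = 0: acc unchanged = O
  bit 2 = 0: acc unchanged = O
  bit 3 = 1: acc = O + (18, 20) = (18, 20)

8P = (18, 20)


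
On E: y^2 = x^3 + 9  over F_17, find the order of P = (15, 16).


Compute successive multiples of P until we hit O:
  1P = (15, 16)
  2P = (6, 15)
  3P = (0, 14)
  4P = (3, 6)
  5P = (3, 11)
  6P = (0, 3)
  7P = (6, 2)
  8P = (15, 1)
  ... (continuing to 9P)
  9P = O

ord(P) = 9


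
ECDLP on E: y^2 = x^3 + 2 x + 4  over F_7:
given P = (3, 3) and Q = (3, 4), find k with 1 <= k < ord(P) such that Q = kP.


Enumerate multiples of P until we hit Q = (3, 4):
  1P = (3, 3)
  2P = (2, 3)
  3P = (2, 4)
  4P = (3, 4)
Match found at i = 4.

k = 4


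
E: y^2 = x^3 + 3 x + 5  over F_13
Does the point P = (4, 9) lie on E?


Check whether y^2 = x^3 + 3 x + 5 (mod 13) for (x, y) = (4, 9).
LHS: y^2 = 9^2 mod 13 = 3
RHS: x^3 + 3 x + 5 = 4^3 + 3*4 + 5 mod 13 = 3
LHS = RHS

Yes, on the curve


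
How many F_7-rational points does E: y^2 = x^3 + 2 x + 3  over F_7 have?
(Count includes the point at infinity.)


For each x in F_7, count y with y^2 = x^3 + 2 x + 3 mod 7:
  x = 2: RHS = 1, y in [1, 6]  -> 2 point(s)
  x = 3: RHS = 1, y in [1, 6]  -> 2 point(s)
  x = 6: RHS = 0, y in [0]  -> 1 point(s)
Affine points: 5. Add the point at infinity: total = 6.

#E(F_7) = 6


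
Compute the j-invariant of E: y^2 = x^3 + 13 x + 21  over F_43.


Delta = -16(4 a^3 + 27 b^2) mod 43 = 23
-1728 * (4 a)^3 = -1728 * (4*13)^3 mod 43 = 16
j = 16 * 23^(-1) mod 43 = 25

j = 25 (mod 43)


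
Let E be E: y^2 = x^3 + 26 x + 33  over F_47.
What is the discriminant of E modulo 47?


4 a^3 + 27 b^2 = 4*26^3 + 27*33^2 = 70304 + 29403 = 99707
Delta = -16 * (99707) = -1595312
Delta mod 47 = 9

Delta = 9 (mod 47)


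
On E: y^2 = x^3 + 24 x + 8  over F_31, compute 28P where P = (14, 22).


k = 28 = 11100_2 (binary, LSB first: 00111)
Double-and-add from P = (14, 22):
  bit 0 = 0: acc unchanged = O
  bit 1 = 0: acc unchanged = O
  bit 2 = 1: acc = O + (17, 20) = (17, 20)
  bit 3 = 1: acc = (17, 20) + (2, 8) = (30, 13)
  bit 4 = 1: acc = (30, 13) + (3, 13) = (29, 18)

28P = (29, 18)


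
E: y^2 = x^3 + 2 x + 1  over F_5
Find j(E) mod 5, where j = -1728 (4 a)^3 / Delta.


Delta = -16(4 a^3 + 27 b^2) mod 5 = 1
-1728 * (4 a)^3 = -1728 * (4*2)^3 mod 5 = 4
j = 4 * 1^(-1) mod 5 = 4

j = 4 (mod 5)


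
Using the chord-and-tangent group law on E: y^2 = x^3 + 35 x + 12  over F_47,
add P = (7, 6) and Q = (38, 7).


P != Q, so use the chord formula.
s = (y2 - y1) / (x2 - x1) = (1) / (31) mod 47 = 44
x3 = s^2 - x1 - x2 mod 47 = 44^2 - 7 - 38 = 11
y3 = s (x1 - x3) - y1 mod 47 = 44 * (7 - 11) - 6 = 6

P + Q = (11, 6)


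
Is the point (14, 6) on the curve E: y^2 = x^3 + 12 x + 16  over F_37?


Check whether y^2 = x^3 + 12 x + 16 (mod 37) for (x, y) = (14, 6).
LHS: y^2 = 6^2 mod 37 = 36
RHS: x^3 + 12 x + 16 = 14^3 + 12*14 + 16 mod 37 = 5
LHS != RHS

No, not on the curve


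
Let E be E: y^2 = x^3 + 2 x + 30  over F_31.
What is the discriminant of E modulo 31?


4 a^3 + 27 b^2 = 4*2^3 + 27*30^2 = 32 + 24300 = 24332
Delta = -16 * (24332) = -389312
Delta mod 31 = 17

Delta = 17 (mod 31)
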